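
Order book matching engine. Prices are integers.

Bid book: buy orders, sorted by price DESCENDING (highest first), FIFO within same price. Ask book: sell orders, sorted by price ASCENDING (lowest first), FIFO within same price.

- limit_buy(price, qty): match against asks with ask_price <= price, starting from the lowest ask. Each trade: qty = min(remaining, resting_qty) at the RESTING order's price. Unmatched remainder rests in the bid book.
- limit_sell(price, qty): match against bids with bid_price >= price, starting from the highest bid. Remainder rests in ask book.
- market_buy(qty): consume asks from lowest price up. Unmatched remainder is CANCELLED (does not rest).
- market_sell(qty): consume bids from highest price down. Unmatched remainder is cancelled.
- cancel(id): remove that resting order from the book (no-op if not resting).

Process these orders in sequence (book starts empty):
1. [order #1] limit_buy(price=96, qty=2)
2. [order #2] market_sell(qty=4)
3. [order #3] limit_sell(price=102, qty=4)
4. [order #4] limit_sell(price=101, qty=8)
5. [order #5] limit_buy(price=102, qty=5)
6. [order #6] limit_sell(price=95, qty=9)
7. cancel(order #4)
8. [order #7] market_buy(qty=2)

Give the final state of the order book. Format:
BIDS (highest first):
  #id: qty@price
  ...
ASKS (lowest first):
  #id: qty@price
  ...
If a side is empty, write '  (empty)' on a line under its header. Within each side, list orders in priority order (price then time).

After op 1 [order #1] limit_buy(price=96, qty=2): fills=none; bids=[#1:2@96] asks=[-]
After op 2 [order #2] market_sell(qty=4): fills=#1x#2:2@96; bids=[-] asks=[-]
After op 3 [order #3] limit_sell(price=102, qty=4): fills=none; bids=[-] asks=[#3:4@102]
After op 4 [order #4] limit_sell(price=101, qty=8): fills=none; bids=[-] asks=[#4:8@101 #3:4@102]
After op 5 [order #5] limit_buy(price=102, qty=5): fills=#5x#4:5@101; bids=[-] asks=[#4:3@101 #3:4@102]
After op 6 [order #6] limit_sell(price=95, qty=9): fills=none; bids=[-] asks=[#6:9@95 #4:3@101 #3:4@102]
After op 7 cancel(order #4): fills=none; bids=[-] asks=[#6:9@95 #3:4@102]
After op 8 [order #7] market_buy(qty=2): fills=#7x#6:2@95; bids=[-] asks=[#6:7@95 #3:4@102]

Answer: BIDS (highest first):
  (empty)
ASKS (lowest first):
  #6: 7@95
  #3: 4@102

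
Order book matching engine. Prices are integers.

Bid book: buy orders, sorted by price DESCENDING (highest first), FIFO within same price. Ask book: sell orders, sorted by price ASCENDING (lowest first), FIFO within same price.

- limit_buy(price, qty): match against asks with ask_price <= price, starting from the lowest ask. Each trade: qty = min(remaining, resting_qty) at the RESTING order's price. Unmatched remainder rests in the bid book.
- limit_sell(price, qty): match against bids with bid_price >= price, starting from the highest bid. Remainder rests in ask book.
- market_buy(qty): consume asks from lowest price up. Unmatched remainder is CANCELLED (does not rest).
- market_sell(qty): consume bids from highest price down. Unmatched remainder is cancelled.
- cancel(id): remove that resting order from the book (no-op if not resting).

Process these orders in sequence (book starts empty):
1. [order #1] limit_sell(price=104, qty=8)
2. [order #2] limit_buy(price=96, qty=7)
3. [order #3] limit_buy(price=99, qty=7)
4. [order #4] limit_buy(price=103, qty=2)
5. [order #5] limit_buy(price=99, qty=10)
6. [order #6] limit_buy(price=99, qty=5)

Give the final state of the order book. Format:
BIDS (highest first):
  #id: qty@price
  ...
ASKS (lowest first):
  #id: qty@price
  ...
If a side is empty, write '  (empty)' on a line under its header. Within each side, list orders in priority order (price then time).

After op 1 [order #1] limit_sell(price=104, qty=8): fills=none; bids=[-] asks=[#1:8@104]
After op 2 [order #2] limit_buy(price=96, qty=7): fills=none; bids=[#2:7@96] asks=[#1:8@104]
After op 3 [order #3] limit_buy(price=99, qty=7): fills=none; bids=[#3:7@99 #2:7@96] asks=[#1:8@104]
After op 4 [order #4] limit_buy(price=103, qty=2): fills=none; bids=[#4:2@103 #3:7@99 #2:7@96] asks=[#1:8@104]
After op 5 [order #5] limit_buy(price=99, qty=10): fills=none; bids=[#4:2@103 #3:7@99 #5:10@99 #2:7@96] asks=[#1:8@104]
After op 6 [order #6] limit_buy(price=99, qty=5): fills=none; bids=[#4:2@103 #3:7@99 #5:10@99 #6:5@99 #2:7@96] asks=[#1:8@104]

Answer: BIDS (highest first):
  #4: 2@103
  #3: 7@99
  #5: 10@99
  #6: 5@99
  #2: 7@96
ASKS (lowest first):
  #1: 8@104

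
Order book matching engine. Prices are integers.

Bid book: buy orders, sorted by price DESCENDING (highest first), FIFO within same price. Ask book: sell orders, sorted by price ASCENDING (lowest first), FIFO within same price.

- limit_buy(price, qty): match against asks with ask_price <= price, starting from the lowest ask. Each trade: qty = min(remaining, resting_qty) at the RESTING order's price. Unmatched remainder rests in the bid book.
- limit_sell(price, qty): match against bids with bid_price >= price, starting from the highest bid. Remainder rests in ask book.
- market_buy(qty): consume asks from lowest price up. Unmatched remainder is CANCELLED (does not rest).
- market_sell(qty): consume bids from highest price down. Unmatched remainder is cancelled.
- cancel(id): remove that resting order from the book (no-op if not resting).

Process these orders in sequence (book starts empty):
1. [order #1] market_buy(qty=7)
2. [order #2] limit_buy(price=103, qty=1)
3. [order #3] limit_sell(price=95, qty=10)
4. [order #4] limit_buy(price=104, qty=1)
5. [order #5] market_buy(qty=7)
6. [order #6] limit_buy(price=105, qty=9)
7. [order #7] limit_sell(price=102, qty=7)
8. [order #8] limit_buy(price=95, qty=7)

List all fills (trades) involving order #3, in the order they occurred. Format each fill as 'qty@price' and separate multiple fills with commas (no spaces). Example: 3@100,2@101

After op 1 [order #1] market_buy(qty=7): fills=none; bids=[-] asks=[-]
After op 2 [order #2] limit_buy(price=103, qty=1): fills=none; bids=[#2:1@103] asks=[-]
After op 3 [order #3] limit_sell(price=95, qty=10): fills=#2x#3:1@103; bids=[-] asks=[#3:9@95]
After op 4 [order #4] limit_buy(price=104, qty=1): fills=#4x#3:1@95; bids=[-] asks=[#3:8@95]
After op 5 [order #5] market_buy(qty=7): fills=#5x#3:7@95; bids=[-] asks=[#3:1@95]
After op 6 [order #6] limit_buy(price=105, qty=9): fills=#6x#3:1@95; bids=[#6:8@105] asks=[-]
After op 7 [order #7] limit_sell(price=102, qty=7): fills=#6x#7:7@105; bids=[#6:1@105] asks=[-]
After op 8 [order #8] limit_buy(price=95, qty=7): fills=none; bids=[#6:1@105 #8:7@95] asks=[-]

Answer: 1@103,1@95,7@95,1@95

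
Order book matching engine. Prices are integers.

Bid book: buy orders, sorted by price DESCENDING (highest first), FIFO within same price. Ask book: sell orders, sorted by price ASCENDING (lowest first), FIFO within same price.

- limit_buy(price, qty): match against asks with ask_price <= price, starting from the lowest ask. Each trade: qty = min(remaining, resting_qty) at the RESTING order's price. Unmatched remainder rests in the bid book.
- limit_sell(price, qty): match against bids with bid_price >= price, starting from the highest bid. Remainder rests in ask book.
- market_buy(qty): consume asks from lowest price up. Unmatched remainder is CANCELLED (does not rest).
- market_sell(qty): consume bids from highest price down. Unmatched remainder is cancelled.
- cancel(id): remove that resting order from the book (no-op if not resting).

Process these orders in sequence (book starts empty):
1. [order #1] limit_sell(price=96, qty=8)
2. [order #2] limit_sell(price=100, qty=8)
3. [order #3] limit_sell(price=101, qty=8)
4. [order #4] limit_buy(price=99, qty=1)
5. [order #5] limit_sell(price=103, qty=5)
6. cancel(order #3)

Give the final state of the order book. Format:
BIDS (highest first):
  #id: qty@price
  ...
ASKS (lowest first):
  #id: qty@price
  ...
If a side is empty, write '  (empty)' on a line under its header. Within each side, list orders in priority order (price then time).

After op 1 [order #1] limit_sell(price=96, qty=8): fills=none; bids=[-] asks=[#1:8@96]
After op 2 [order #2] limit_sell(price=100, qty=8): fills=none; bids=[-] asks=[#1:8@96 #2:8@100]
After op 3 [order #3] limit_sell(price=101, qty=8): fills=none; bids=[-] asks=[#1:8@96 #2:8@100 #3:8@101]
After op 4 [order #4] limit_buy(price=99, qty=1): fills=#4x#1:1@96; bids=[-] asks=[#1:7@96 #2:8@100 #3:8@101]
After op 5 [order #5] limit_sell(price=103, qty=5): fills=none; bids=[-] asks=[#1:7@96 #2:8@100 #3:8@101 #5:5@103]
After op 6 cancel(order #3): fills=none; bids=[-] asks=[#1:7@96 #2:8@100 #5:5@103]

Answer: BIDS (highest first):
  (empty)
ASKS (lowest first):
  #1: 7@96
  #2: 8@100
  #5: 5@103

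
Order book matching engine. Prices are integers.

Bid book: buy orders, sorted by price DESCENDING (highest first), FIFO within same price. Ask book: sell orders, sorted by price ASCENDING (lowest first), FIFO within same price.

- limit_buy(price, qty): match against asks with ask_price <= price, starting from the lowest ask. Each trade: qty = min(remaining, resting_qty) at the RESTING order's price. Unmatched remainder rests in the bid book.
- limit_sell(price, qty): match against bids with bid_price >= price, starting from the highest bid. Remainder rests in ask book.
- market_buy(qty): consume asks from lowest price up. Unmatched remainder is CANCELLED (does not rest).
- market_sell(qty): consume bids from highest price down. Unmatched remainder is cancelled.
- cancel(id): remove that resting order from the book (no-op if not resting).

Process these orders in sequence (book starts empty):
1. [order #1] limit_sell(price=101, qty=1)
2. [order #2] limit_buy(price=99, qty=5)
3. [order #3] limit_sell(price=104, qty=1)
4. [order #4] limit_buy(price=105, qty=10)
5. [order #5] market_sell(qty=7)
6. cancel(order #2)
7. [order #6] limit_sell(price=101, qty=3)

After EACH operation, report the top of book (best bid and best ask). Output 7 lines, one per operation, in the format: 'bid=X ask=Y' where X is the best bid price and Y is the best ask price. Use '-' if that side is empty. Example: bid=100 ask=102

After op 1 [order #1] limit_sell(price=101, qty=1): fills=none; bids=[-] asks=[#1:1@101]
After op 2 [order #2] limit_buy(price=99, qty=5): fills=none; bids=[#2:5@99] asks=[#1:1@101]
After op 3 [order #3] limit_sell(price=104, qty=1): fills=none; bids=[#2:5@99] asks=[#1:1@101 #3:1@104]
After op 4 [order #4] limit_buy(price=105, qty=10): fills=#4x#1:1@101 #4x#3:1@104; bids=[#4:8@105 #2:5@99] asks=[-]
After op 5 [order #5] market_sell(qty=7): fills=#4x#5:7@105; bids=[#4:1@105 #2:5@99] asks=[-]
After op 6 cancel(order #2): fills=none; bids=[#4:1@105] asks=[-]
After op 7 [order #6] limit_sell(price=101, qty=3): fills=#4x#6:1@105; bids=[-] asks=[#6:2@101]

Answer: bid=- ask=101
bid=99 ask=101
bid=99 ask=101
bid=105 ask=-
bid=105 ask=-
bid=105 ask=-
bid=- ask=101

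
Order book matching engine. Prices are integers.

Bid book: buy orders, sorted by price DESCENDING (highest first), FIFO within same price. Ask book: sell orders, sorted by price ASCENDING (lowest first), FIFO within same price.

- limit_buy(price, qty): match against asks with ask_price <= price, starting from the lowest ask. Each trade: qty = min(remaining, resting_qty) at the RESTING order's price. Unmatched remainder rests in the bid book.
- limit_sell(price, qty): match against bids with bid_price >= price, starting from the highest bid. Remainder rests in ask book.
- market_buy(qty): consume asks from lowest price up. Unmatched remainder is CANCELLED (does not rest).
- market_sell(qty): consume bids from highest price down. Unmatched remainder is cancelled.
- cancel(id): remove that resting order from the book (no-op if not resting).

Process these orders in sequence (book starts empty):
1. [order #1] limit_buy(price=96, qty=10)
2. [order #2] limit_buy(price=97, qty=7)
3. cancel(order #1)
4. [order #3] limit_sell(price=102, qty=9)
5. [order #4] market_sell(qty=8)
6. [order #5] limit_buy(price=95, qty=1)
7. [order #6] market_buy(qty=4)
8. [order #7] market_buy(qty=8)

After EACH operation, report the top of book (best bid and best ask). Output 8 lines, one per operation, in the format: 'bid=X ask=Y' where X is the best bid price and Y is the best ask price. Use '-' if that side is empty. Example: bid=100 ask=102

Answer: bid=96 ask=-
bid=97 ask=-
bid=97 ask=-
bid=97 ask=102
bid=- ask=102
bid=95 ask=102
bid=95 ask=102
bid=95 ask=-

Derivation:
After op 1 [order #1] limit_buy(price=96, qty=10): fills=none; bids=[#1:10@96] asks=[-]
After op 2 [order #2] limit_buy(price=97, qty=7): fills=none; bids=[#2:7@97 #1:10@96] asks=[-]
After op 3 cancel(order #1): fills=none; bids=[#2:7@97] asks=[-]
After op 4 [order #3] limit_sell(price=102, qty=9): fills=none; bids=[#2:7@97] asks=[#3:9@102]
After op 5 [order #4] market_sell(qty=8): fills=#2x#4:7@97; bids=[-] asks=[#3:9@102]
After op 6 [order #5] limit_buy(price=95, qty=1): fills=none; bids=[#5:1@95] asks=[#3:9@102]
After op 7 [order #6] market_buy(qty=4): fills=#6x#3:4@102; bids=[#5:1@95] asks=[#3:5@102]
After op 8 [order #7] market_buy(qty=8): fills=#7x#3:5@102; bids=[#5:1@95] asks=[-]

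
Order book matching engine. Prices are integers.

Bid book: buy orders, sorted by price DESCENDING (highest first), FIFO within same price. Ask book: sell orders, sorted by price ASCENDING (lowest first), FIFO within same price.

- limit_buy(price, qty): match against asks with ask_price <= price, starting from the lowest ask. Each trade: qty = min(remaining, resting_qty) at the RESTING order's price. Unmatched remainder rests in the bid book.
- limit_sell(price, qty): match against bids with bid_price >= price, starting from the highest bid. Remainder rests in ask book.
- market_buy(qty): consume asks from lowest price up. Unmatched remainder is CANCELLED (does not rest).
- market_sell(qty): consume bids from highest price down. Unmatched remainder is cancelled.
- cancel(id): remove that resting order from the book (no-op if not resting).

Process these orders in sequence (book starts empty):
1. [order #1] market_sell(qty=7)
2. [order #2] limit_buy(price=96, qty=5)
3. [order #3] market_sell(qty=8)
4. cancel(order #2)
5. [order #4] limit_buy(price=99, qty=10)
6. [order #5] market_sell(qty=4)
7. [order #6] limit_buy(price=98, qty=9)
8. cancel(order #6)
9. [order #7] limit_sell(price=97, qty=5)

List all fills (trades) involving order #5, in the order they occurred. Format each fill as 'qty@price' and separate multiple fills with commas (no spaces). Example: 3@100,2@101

After op 1 [order #1] market_sell(qty=7): fills=none; bids=[-] asks=[-]
After op 2 [order #2] limit_buy(price=96, qty=5): fills=none; bids=[#2:5@96] asks=[-]
After op 3 [order #3] market_sell(qty=8): fills=#2x#3:5@96; bids=[-] asks=[-]
After op 4 cancel(order #2): fills=none; bids=[-] asks=[-]
After op 5 [order #4] limit_buy(price=99, qty=10): fills=none; bids=[#4:10@99] asks=[-]
After op 6 [order #5] market_sell(qty=4): fills=#4x#5:4@99; bids=[#4:6@99] asks=[-]
After op 7 [order #6] limit_buy(price=98, qty=9): fills=none; bids=[#4:6@99 #6:9@98] asks=[-]
After op 8 cancel(order #6): fills=none; bids=[#4:6@99] asks=[-]
After op 9 [order #7] limit_sell(price=97, qty=5): fills=#4x#7:5@99; bids=[#4:1@99] asks=[-]

Answer: 4@99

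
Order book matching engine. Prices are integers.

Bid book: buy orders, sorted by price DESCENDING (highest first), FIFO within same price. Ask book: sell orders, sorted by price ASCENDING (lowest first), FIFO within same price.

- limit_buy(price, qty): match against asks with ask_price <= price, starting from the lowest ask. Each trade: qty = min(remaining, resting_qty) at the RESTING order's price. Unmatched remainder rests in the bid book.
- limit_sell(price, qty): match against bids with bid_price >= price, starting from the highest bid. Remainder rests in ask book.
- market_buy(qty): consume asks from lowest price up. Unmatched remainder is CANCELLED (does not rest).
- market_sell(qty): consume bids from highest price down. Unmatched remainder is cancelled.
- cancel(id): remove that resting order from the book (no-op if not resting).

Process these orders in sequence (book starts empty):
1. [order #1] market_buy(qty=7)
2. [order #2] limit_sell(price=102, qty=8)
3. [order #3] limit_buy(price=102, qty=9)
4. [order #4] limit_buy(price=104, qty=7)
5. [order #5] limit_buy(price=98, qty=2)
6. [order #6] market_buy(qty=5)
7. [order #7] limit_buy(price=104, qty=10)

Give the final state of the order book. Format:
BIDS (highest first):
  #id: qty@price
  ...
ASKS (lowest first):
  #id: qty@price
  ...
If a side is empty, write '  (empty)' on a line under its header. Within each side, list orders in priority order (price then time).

Answer: BIDS (highest first):
  #4: 7@104
  #7: 10@104
  #3: 1@102
  #5: 2@98
ASKS (lowest first):
  (empty)

Derivation:
After op 1 [order #1] market_buy(qty=7): fills=none; bids=[-] asks=[-]
After op 2 [order #2] limit_sell(price=102, qty=8): fills=none; bids=[-] asks=[#2:8@102]
After op 3 [order #3] limit_buy(price=102, qty=9): fills=#3x#2:8@102; bids=[#3:1@102] asks=[-]
After op 4 [order #4] limit_buy(price=104, qty=7): fills=none; bids=[#4:7@104 #3:1@102] asks=[-]
After op 5 [order #5] limit_buy(price=98, qty=2): fills=none; bids=[#4:7@104 #3:1@102 #5:2@98] asks=[-]
After op 6 [order #6] market_buy(qty=5): fills=none; bids=[#4:7@104 #3:1@102 #5:2@98] asks=[-]
After op 7 [order #7] limit_buy(price=104, qty=10): fills=none; bids=[#4:7@104 #7:10@104 #3:1@102 #5:2@98] asks=[-]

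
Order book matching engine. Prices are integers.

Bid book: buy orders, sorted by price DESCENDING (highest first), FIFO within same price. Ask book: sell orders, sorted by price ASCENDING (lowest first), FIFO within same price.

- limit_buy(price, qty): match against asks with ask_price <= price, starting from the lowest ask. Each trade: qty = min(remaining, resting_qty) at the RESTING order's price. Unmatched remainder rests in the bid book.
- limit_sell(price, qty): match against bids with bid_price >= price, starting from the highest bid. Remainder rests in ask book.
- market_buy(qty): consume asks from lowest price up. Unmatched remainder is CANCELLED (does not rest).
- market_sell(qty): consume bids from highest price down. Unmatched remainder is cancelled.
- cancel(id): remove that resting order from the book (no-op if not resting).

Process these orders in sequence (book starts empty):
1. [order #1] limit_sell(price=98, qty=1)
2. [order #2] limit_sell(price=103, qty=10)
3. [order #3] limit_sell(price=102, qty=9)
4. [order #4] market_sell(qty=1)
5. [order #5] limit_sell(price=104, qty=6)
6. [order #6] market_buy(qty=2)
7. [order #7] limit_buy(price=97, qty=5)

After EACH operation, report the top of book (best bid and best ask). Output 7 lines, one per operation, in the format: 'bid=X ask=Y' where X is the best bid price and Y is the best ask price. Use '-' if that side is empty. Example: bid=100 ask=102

After op 1 [order #1] limit_sell(price=98, qty=1): fills=none; bids=[-] asks=[#1:1@98]
After op 2 [order #2] limit_sell(price=103, qty=10): fills=none; bids=[-] asks=[#1:1@98 #2:10@103]
After op 3 [order #3] limit_sell(price=102, qty=9): fills=none; bids=[-] asks=[#1:1@98 #3:9@102 #2:10@103]
After op 4 [order #4] market_sell(qty=1): fills=none; bids=[-] asks=[#1:1@98 #3:9@102 #2:10@103]
After op 5 [order #5] limit_sell(price=104, qty=6): fills=none; bids=[-] asks=[#1:1@98 #3:9@102 #2:10@103 #5:6@104]
After op 6 [order #6] market_buy(qty=2): fills=#6x#1:1@98 #6x#3:1@102; bids=[-] asks=[#3:8@102 #2:10@103 #5:6@104]
After op 7 [order #7] limit_buy(price=97, qty=5): fills=none; bids=[#7:5@97] asks=[#3:8@102 #2:10@103 #5:6@104]

Answer: bid=- ask=98
bid=- ask=98
bid=- ask=98
bid=- ask=98
bid=- ask=98
bid=- ask=102
bid=97 ask=102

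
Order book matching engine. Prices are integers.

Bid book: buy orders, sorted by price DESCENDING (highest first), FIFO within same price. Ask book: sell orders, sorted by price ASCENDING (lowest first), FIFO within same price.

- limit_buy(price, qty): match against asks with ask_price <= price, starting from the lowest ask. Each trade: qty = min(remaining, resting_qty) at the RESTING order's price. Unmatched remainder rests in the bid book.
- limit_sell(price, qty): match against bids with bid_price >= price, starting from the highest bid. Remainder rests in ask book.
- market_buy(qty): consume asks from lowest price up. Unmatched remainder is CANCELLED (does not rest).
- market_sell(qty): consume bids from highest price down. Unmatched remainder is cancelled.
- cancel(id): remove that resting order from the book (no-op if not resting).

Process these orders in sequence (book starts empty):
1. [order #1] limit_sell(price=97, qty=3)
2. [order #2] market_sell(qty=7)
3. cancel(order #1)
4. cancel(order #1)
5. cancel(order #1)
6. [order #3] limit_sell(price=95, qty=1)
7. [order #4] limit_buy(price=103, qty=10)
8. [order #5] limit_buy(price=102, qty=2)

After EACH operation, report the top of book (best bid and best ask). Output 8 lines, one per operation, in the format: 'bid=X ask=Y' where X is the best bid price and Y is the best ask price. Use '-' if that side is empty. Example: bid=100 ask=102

Answer: bid=- ask=97
bid=- ask=97
bid=- ask=-
bid=- ask=-
bid=- ask=-
bid=- ask=95
bid=103 ask=-
bid=103 ask=-

Derivation:
After op 1 [order #1] limit_sell(price=97, qty=3): fills=none; bids=[-] asks=[#1:3@97]
After op 2 [order #2] market_sell(qty=7): fills=none; bids=[-] asks=[#1:3@97]
After op 3 cancel(order #1): fills=none; bids=[-] asks=[-]
After op 4 cancel(order #1): fills=none; bids=[-] asks=[-]
After op 5 cancel(order #1): fills=none; bids=[-] asks=[-]
After op 6 [order #3] limit_sell(price=95, qty=1): fills=none; bids=[-] asks=[#3:1@95]
After op 7 [order #4] limit_buy(price=103, qty=10): fills=#4x#3:1@95; bids=[#4:9@103] asks=[-]
After op 8 [order #5] limit_buy(price=102, qty=2): fills=none; bids=[#4:9@103 #5:2@102] asks=[-]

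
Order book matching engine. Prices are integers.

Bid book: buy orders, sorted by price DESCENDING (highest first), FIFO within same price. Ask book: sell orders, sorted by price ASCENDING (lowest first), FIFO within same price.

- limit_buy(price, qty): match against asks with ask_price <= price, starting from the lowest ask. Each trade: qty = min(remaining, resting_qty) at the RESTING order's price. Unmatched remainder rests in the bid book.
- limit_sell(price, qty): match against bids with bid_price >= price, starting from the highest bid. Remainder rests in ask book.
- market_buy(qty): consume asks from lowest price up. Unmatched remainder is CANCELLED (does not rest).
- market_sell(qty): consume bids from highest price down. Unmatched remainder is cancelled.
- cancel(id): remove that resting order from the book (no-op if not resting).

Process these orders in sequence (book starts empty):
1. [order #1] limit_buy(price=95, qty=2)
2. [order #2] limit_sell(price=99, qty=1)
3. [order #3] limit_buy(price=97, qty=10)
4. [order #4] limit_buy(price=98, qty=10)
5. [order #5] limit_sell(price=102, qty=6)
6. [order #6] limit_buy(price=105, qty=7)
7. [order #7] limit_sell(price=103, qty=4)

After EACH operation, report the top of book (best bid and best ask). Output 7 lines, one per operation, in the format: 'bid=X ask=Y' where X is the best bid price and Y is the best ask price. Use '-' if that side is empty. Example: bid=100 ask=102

Answer: bid=95 ask=-
bid=95 ask=99
bid=97 ask=99
bid=98 ask=99
bid=98 ask=99
bid=98 ask=-
bid=98 ask=103

Derivation:
After op 1 [order #1] limit_buy(price=95, qty=2): fills=none; bids=[#1:2@95] asks=[-]
After op 2 [order #2] limit_sell(price=99, qty=1): fills=none; bids=[#1:2@95] asks=[#2:1@99]
After op 3 [order #3] limit_buy(price=97, qty=10): fills=none; bids=[#3:10@97 #1:2@95] asks=[#2:1@99]
After op 4 [order #4] limit_buy(price=98, qty=10): fills=none; bids=[#4:10@98 #3:10@97 #1:2@95] asks=[#2:1@99]
After op 5 [order #5] limit_sell(price=102, qty=6): fills=none; bids=[#4:10@98 #3:10@97 #1:2@95] asks=[#2:1@99 #5:6@102]
After op 6 [order #6] limit_buy(price=105, qty=7): fills=#6x#2:1@99 #6x#5:6@102; bids=[#4:10@98 #3:10@97 #1:2@95] asks=[-]
After op 7 [order #7] limit_sell(price=103, qty=4): fills=none; bids=[#4:10@98 #3:10@97 #1:2@95] asks=[#7:4@103]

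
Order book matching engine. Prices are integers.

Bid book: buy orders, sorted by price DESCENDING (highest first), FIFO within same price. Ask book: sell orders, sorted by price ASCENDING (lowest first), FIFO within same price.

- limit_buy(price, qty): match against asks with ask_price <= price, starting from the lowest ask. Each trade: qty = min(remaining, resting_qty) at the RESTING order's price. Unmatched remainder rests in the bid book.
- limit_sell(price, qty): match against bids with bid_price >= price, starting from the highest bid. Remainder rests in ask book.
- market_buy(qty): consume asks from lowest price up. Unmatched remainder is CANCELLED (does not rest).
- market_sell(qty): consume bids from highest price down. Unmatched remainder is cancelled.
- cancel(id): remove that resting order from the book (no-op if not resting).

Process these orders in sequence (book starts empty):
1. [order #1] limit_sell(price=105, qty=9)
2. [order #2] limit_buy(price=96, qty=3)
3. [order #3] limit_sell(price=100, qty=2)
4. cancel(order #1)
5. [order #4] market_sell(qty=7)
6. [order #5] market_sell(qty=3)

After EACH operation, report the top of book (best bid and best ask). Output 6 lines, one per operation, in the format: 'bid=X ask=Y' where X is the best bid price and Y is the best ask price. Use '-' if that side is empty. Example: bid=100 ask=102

Answer: bid=- ask=105
bid=96 ask=105
bid=96 ask=100
bid=96 ask=100
bid=- ask=100
bid=- ask=100

Derivation:
After op 1 [order #1] limit_sell(price=105, qty=9): fills=none; bids=[-] asks=[#1:9@105]
After op 2 [order #2] limit_buy(price=96, qty=3): fills=none; bids=[#2:3@96] asks=[#1:9@105]
After op 3 [order #3] limit_sell(price=100, qty=2): fills=none; bids=[#2:3@96] asks=[#3:2@100 #1:9@105]
After op 4 cancel(order #1): fills=none; bids=[#2:3@96] asks=[#3:2@100]
After op 5 [order #4] market_sell(qty=7): fills=#2x#4:3@96; bids=[-] asks=[#3:2@100]
After op 6 [order #5] market_sell(qty=3): fills=none; bids=[-] asks=[#3:2@100]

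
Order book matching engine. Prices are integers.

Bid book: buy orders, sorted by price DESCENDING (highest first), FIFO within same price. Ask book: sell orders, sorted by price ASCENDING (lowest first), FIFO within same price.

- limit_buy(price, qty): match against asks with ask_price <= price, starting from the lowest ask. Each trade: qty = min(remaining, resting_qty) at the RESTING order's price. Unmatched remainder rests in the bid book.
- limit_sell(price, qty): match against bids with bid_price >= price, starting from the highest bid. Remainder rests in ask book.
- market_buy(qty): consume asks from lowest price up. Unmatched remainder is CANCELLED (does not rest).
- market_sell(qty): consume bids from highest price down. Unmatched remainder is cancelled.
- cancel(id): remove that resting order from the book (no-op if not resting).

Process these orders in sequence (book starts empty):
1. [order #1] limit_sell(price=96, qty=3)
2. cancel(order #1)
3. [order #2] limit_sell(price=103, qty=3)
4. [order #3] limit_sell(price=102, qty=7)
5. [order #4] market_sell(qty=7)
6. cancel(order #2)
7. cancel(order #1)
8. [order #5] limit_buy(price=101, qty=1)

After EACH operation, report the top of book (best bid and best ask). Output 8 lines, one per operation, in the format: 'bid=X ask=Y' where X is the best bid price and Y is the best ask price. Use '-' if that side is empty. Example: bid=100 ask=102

Answer: bid=- ask=96
bid=- ask=-
bid=- ask=103
bid=- ask=102
bid=- ask=102
bid=- ask=102
bid=- ask=102
bid=101 ask=102

Derivation:
After op 1 [order #1] limit_sell(price=96, qty=3): fills=none; bids=[-] asks=[#1:3@96]
After op 2 cancel(order #1): fills=none; bids=[-] asks=[-]
After op 3 [order #2] limit_sell(price=103, qty=3): fills=none; bids=[-] asks=[#2:3@103]
After op 4 [order #3] limit_sell(price=102, qty=7): fills=none; bids=[-] asks=[#3:7@102 #2:3@103]
After op 5 [order #4] market_sell(qty=7): fills=none; bids=[-] asks=[#3:7@102 #2:3@103]
After op 6 cancel(order #2): fills=none; bids=[-] asks=[#3:7@102]
After op 7 cancel(order #1): fills=none; bids=[-] asks=[#3:7@102]
After op 8 [order #5] limit_buy(price=101, qty=1): fills=none; bids=[#5:1@101] asks=[#3:7@102]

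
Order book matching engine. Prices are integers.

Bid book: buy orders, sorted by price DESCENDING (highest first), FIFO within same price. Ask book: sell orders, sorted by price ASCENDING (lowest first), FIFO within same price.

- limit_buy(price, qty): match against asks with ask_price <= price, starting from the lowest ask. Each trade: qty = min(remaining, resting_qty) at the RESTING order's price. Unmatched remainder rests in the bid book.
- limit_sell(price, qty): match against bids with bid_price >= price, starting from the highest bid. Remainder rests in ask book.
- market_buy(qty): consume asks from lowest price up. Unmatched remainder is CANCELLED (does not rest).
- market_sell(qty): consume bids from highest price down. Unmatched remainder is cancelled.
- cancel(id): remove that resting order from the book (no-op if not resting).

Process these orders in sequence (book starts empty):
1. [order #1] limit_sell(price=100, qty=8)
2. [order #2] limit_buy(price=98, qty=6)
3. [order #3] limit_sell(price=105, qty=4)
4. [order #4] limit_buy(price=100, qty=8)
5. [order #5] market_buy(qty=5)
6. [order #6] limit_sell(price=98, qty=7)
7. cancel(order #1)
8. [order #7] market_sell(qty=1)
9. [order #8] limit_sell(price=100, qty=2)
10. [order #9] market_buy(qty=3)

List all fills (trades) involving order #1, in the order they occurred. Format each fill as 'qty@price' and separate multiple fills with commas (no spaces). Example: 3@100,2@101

Answer: 8@100

Derivation:
After op 1 [order #1] limit_sell(price=100, qty=8): fills=none; bids=[-] asks=[#1:8@100]
After op 2 [order #2] limit_buy(price=98, qty=6): fills=none; bids=[#2:6@98] asks=[#1:8@100]
After op 3 [order #3] limit_sell(price=105, qty=4): fills=none; bids=[#2:6@98] asks=[#1:8@100 #3:4@105]
After op 4 [order #4] limit_buy(price=100, qty=8): fills=#4x#1:8@100; bids=[#2:6@98] asks=[#3:4@105]
After op 5 [order #5] market_buy(qty=5): fills=#5x#3:4@105; bids=[#2:6@98] asks=[-]
After op 6 [order #6] limit_sell(price=98, qty=7): fills=#2x#6:6@98; bids=[-] asks=[#6:1@98]
After op 7 cancel(order #1): fills=none; bids=[-] asks=[#6:1@98]
After op 8 [order #7] market_sell(qty=1): fills=none; bids=[-] asks=[#6:1@98]
After op 9 [order #8] limit_sell(price=100, qty=2): fills=none; bids=[-] asks=[#6:1@98 #8:2@100]
After op 10 [order #9] market_buy(qty=3): fills=#9x#6:1@98 #9x#8:2@100; bids=[-] asks=[-]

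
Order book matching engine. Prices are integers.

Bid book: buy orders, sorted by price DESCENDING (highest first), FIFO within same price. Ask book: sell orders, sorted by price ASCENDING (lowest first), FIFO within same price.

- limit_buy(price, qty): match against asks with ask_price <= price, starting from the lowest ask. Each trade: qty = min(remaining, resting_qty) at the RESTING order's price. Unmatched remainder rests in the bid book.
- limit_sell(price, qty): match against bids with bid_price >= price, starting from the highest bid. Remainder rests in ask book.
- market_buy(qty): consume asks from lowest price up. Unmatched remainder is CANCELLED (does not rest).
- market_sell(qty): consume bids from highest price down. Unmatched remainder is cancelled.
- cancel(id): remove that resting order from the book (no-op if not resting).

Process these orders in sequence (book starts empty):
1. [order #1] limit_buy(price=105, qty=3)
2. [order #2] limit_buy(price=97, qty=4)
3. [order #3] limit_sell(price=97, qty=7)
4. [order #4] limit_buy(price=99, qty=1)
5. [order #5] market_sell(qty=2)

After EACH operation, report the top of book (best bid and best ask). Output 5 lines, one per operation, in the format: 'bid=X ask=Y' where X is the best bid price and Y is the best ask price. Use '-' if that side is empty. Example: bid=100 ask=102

Answer: bid=105 ask=-
bid=105 ask=-
bid=- ask=-
bid=99 ask=-
bid=- ask=-

Derivation:
After op 1 [order #1] limit_buy(price=105, qty=3): fills=none; bids=[#1:3@105] asks=[-]
After op 2 [order #2] limit_buy(price=97, qty=4): fills=none; bids=[#1:3@105 #2:4@97] asks=[-]
After op 3 [order #3] limit_sell(price=97, qty=7): fills=#1x#3:3@105 #2x#3:4@97; bids=[-] asks=[-]
After op 4 [order #4] limit_buy(price=99, qty=1): fills=none; bids=[#4:1@99] asks=[-]
After op 5 [order #5] market_sell(qty=2): fills=#4x#5:1@99; bids=[-] asks=[-]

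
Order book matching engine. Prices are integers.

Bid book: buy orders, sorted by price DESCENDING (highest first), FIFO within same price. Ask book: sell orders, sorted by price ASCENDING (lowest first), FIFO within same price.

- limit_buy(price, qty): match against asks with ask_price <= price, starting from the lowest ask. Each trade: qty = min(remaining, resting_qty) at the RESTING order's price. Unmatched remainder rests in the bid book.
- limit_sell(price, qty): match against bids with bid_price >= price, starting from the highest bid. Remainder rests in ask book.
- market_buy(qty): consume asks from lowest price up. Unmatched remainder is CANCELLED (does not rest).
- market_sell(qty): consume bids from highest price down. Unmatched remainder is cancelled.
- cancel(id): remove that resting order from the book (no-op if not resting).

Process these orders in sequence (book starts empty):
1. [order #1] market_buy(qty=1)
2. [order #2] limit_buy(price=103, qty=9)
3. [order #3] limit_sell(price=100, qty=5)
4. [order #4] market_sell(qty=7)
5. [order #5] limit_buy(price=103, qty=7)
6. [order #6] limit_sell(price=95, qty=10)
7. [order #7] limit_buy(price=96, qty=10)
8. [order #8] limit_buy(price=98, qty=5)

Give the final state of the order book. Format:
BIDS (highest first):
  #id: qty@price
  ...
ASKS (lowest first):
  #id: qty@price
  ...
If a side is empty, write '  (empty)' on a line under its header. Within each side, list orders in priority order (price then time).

After op 1 [order #1] market_buy(qty=1): fills=none; bids=[-] asks=[-]
After op 2 [order #2] limit_buy(price=103, qty=9): fills=none; bids=[#2:9@103] asks=[-]
After op 3 [order #3] limit_sell(price=100, qty=5): fills=#2x#3:5@103; bids=[#2:4@103] asks=[-]
After op 4 [order #4] market_sell(qty=7): fills=#2x#4:4@103; bids=[-] asks=[-]
After op 5 [order #5] limit_buy(price=103, qty=7): fills=none; bids=[#5:7@103] asks=[-]
After op 6 [order #6] limit_sell(price=95, qty=10): fills=#5x#6:7@103; bids=[-] asks=[#6:3@95]
After op 7 [order #7] limit_buy(price=96, qty=10): fills=#7x#6:3@95; bids=[#7:7@96] asks=[-]
After op 8 [order #8] limit_buy(price=98, qty=5): fills=none; bids=[#8:5@98 #7:7@96] asks=[-]

Answer: BIDS (highest first):
  #8: 5@98
  #7: 7@96
ASKS (lowest first):
  (empty)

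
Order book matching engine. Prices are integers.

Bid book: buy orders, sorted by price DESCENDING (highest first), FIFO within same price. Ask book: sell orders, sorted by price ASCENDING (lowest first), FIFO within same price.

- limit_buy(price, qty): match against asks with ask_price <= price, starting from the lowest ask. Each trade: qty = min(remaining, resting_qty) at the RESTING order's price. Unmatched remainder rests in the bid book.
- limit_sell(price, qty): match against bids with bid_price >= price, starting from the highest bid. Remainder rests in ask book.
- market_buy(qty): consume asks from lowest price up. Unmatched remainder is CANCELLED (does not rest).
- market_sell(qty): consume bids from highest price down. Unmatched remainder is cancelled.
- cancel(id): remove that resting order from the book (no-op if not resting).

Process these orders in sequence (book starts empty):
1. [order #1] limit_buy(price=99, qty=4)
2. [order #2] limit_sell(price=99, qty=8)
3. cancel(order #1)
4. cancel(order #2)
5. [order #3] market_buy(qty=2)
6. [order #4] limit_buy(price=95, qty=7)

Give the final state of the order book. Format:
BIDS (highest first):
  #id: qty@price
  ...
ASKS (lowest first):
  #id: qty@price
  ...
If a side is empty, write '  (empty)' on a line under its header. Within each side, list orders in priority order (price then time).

After op 1 [order #1] limit_buy(price=99, qty=4): fills=none; bids=[#1:4@99] asks=[-]
After op 2 [order #2] limit_sell(price=99, qty=8): fills=#1x#2:4@99; bids=[-] asks=[#2:4@99]
After op 3 cancel(order #1): fills=none; bids=[-] asks=[#2:4@99]
After op 4 cancel(order #2): fills=none; bids=[-] asks=[-]
After op 5 [order #3] market_buy(qty=2): fills=none; bids=[-] asks=[-]
After op 6 [order #4] limit_buy(price=95, qty=7): fills=none; bids=[#4:7@95] asks=[-]

Answer: BIDS (highest first):
  #4: 7@95
ASKS (lowest first):
  (empty)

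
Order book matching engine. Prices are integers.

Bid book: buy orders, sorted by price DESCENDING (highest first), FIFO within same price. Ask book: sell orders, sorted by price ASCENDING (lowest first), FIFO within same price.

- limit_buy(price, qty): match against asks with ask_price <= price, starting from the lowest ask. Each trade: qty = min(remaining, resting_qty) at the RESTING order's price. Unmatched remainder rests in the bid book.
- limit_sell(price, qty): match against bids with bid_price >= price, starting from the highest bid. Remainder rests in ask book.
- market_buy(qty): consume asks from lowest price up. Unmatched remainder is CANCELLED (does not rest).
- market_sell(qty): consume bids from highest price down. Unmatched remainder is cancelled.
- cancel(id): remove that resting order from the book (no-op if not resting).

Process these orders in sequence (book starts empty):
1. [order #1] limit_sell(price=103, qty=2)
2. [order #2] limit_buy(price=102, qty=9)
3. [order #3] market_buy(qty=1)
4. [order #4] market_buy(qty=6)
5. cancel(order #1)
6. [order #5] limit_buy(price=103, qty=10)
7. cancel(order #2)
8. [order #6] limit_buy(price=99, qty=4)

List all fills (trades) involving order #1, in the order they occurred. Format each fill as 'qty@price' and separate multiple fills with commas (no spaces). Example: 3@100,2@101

After op 1 [order #1] limit_sell(price=103, qty=2): fills=none; bids=[-] asks=[#1:2@103]
After op 2 [order #2] limit_buy(price=102, qty=9): fills=none; bids=[#2:9@102] asks=[#1:2@103]
After op 3 [order #3] market_buy(qty=1): fills=#3x#1:1@103; bids=[#2:9@102] asks=[#1:1@103]
After op 4 [order #4] market_buy(qty=6): fills=#4x#1:1@103; bids=[#2:9@102] asks=[-]
After op 5 cancel(order #1): fills=none; bids=[#2:9@102] asks=[-]
After op 6 [order #5] limit_buy(price=103, qty=10): fills=none; bids=[#5:10@103 #2:9@102] asks=[-]
After op 7 cancel(order #2): fills=none; bids=[#5:10@103] asks=[-]
After op 8 [order #6] limit_buy(price=99, qty=4): fills=none; bids=[#5:10@103 #6:4@99] asks=[-]

Answer: 1@103,1@103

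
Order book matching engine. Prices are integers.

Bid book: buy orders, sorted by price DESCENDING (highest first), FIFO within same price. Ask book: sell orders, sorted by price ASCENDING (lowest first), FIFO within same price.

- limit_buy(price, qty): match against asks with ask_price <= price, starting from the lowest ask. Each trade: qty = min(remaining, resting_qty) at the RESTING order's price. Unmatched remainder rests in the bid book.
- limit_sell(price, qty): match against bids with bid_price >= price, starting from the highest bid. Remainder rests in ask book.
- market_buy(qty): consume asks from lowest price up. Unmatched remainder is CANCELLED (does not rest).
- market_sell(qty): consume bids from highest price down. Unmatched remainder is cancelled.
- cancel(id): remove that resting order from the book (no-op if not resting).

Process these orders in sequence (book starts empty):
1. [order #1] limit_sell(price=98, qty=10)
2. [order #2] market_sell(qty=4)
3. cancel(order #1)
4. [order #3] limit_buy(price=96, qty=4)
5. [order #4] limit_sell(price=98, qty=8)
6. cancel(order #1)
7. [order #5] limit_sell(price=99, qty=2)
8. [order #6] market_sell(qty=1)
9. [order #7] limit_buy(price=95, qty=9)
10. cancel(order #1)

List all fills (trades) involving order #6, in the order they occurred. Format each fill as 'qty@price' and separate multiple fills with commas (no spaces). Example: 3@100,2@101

Answer: 1@96

Derivation:
After op 1 [order #1] limit_sell(price=98, qty=10): fills=none; bids=[-] asks=[#1:10@98]
After op 2 [order #2] market_sell(qty=4): fills=none; bids=[-] asks=[#1:10@98]
After op 3 cancel(order #1): fills=none; bids=[-] asks=[-]
After op 4 [order #3] limit_buy(price=96, qty=4): fills=none; bids=[#3:4@96] asks=[-]
After op 5 [order #4] limit_sell(price=98, qty=8): fills=none; bids=[#3:4@96] asks=[#4:8@98]
After op 6 cancel(order #1): fills=none; bids=[#3:4@96] asks=[#4:8@98]
After op 7 [order #5] limit_sell(price=99, qty=2): fills=none; bids=[#3:4@96] asks=[#4:8@98 #5:2@99]
After op 8 [order #6] market_sell(qty=1): fills=#3x#6:1@96; bids=[#3:3@96] asks=[#4:8@98 #5:2@99]
After op 9 [order #7] limit_buy(price=95, qty=9): fills=none; bids=[#3:3@96 #7:9@95] asks=[#4:8@98 #5:2@99]
After op 10 cancel(order #1): fills=none; bids=[#3:3@96 #7:9@95] asks=[#4:8@98 #5:2@99]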